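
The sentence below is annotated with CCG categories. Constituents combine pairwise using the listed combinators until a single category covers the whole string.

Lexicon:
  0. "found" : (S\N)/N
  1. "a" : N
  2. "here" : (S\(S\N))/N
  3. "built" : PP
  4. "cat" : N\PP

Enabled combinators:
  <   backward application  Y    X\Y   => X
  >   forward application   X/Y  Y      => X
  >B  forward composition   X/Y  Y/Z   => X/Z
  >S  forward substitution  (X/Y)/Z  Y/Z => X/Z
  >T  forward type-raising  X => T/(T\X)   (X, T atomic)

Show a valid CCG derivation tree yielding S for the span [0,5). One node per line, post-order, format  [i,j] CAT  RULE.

[0,5] S   <
  [0,2] S\N   >
    [0,1] "found" : (S\N)/N
    [1,2] "a" : N
  [2,5] S\(S\N)   >
    [2,3] "here" : (S\(S\N))/N
    [3,5] N   <
      [3,4] "built" : PP
      [4,5] "cat" : N\PP

[0,1] (S\N)/N  lex  "found"
[1,2] N  lex  "a"
[0,2] S\N  >  k=1
[2,3] (S\(S\N))/N  lex  "here"
[3,4] PP  lex  "built"
[4,5] N\PP  lex  "cat"
[3,5] N  <  k=4
[2,5] S\(S\N)  >  k=3
[0,5] S  <  k=2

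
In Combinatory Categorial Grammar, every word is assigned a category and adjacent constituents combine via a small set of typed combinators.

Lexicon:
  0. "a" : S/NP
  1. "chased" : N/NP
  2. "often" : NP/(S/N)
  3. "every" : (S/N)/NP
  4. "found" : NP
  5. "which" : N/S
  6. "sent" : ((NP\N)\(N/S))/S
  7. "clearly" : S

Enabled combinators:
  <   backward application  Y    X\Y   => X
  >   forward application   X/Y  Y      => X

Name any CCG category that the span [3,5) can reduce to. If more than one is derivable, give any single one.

[0,8] S   >
  [0,1] "a" : S/NP
  [1,8] NP   <
    [1,5] N   >
      [1,2] "chased" : N/NP
      [2,5] NP   >
        [2,3] "often" : NP/(S/N)
        [3,5] S/N   >
          [3,4] "every" : (S/N)/NP
          [4,5] "found" : NP
    [5,8] NP\N   <
      [5,6] "which" : N/S
      [6,8] (NP\N)\(N/S)   >
        [6,7] "sent" : ((NP\N)\(N/S))/S
        [7,8] "clearly" : S

S/N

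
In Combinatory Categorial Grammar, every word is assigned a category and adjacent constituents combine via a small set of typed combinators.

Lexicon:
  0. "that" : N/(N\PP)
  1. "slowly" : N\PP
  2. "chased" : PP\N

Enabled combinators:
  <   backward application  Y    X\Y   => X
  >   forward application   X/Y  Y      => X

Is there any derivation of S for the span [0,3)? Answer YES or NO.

NO

N/(N\PP) N\PP PP\N
CKY chart[0,3] = {PP}; S ∉ chart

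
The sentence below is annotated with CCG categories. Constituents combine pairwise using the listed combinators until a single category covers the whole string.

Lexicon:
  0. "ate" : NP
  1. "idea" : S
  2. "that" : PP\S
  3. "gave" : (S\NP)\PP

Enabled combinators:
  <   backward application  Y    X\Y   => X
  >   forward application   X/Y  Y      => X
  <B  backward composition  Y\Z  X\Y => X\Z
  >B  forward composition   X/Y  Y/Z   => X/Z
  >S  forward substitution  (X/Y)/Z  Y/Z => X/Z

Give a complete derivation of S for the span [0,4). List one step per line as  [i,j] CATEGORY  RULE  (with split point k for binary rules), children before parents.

[0,4] S   <
  [0,1] "ate" : NP
  [1,4] S\NP   <
    [1,3] PP   <
      [1,2] "idea" : S
      [2,3] "that" : PP\S
    [3,4] "gave" : (S\NP)\PP

[0,1] NP  lex  "ate"
[1,2] S  lex  "idea"
[2,3] PP\S  lex  "that"
[1,3] PP  <  k=2
[3,4] (S\NP)\PP  lex  "gave"
[1,4] S\NP  <  k=3
[0,4] S  <  k=1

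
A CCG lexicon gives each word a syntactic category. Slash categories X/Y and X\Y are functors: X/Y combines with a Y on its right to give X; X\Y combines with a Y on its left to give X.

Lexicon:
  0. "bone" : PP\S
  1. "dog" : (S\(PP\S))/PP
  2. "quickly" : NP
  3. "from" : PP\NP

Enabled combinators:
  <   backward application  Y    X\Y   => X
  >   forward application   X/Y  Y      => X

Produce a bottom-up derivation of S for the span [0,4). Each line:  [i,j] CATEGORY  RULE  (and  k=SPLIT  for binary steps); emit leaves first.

[0,4] S   <
  [0,1] "bone" : PP\S
  [1,4] S\(PP\S)   >
    [1,2] "dog" : (S\(PP\S))/PP
    [2,4] PP   <
      [2,3] "quickly" : NP
      [3,4] "from" : PP\NP

[0,1] PP\S  lex  "bone"
[1,2] (S\(PP\S))/PP  lex  "dog"
[2,3] NP  lex  "quickly"
[3,4] PP\NP  lex  "from"
[2,4] PP  <  k=3
[1,4] S\(PP\S)  >  k=2
[0,4] S  <  k=1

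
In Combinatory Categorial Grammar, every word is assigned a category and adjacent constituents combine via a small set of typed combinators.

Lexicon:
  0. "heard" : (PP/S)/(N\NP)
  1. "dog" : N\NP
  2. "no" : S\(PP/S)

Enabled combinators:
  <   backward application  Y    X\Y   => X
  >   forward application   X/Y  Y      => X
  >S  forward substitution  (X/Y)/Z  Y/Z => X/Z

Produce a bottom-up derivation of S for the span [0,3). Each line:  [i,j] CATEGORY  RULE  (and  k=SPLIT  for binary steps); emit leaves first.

[0,3] S   <
  [0,2] PP/S   >
    [0,1] "heard" : (PP/S)/(N\NP)
    [1,2] "dog" : N\NP
  [2,3] "no" : S\(PP/S)

[0,1] (PP/S)/(N\NP)  lex  "heard"
[1,2] N\NP  lex  "dog"
[0,2] PP/S  >  k=1
[2,3] S\(PP/S)  lex  "no"
[0,3] S  <  k=2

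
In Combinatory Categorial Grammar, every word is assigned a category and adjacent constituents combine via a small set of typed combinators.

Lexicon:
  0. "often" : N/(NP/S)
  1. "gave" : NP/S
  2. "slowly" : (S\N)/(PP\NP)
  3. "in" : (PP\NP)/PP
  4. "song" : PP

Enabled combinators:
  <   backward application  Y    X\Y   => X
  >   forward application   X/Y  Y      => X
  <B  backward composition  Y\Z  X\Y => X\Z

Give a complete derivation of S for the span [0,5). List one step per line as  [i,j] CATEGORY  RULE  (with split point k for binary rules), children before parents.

[0,1] N/(NP/S)  lex  "often"
[1,2] NP/S  lex  "gave"
[0,2] N  >  k=1
[2,3] (S\N)/(PP\NP)  lex  "slowly"
[3,4] (PP\NP)/PP  lex  "in"
[4,5] PP  lex  "song"
[3,5] PP\NP  >  k=4
[2,5] S\N  >  k=3
[0,5] S  <  k=2

[0,5] S   <
  [0,2] N   >
    [0,1] "often" : N/(NP/S)
    [1,2] "gave" : NP/S
  [2,5] S\N   >
    [2,3] "slowly" : (S\N)/(PP\NP)
    [3,5] PP\NP   >
      [3,4] "in" : (PP\NP)/PP
      [4,5] "song" : PP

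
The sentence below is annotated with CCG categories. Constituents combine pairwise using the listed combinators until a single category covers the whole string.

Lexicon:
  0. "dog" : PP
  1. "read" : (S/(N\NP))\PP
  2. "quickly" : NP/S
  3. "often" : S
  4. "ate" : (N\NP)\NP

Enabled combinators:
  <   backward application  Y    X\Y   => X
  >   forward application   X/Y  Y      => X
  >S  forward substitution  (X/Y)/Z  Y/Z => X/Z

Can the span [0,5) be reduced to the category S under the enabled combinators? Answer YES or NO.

[0,5] S   >
  [0,2] S/(N\NP)   <
    [0,1] "dog" : PP
    [1,2] "read" : (S/(N\NP))\PP
  [2,5] N\NP   <
    [2,4] NP   >
      [2,3] "quickly" : NP/S
      [3,4] "often" : S
    [4,5] "ate" : (N\NP)\NP

YES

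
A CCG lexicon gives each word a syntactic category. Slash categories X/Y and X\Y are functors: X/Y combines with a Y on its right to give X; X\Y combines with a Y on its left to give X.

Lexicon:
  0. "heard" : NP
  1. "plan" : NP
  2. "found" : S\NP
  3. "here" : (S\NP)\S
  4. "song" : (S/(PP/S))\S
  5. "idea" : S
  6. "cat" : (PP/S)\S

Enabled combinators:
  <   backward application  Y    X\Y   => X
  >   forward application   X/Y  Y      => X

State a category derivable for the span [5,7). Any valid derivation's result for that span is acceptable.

PP/S

[0,7] S   >
  [0,5] S/(PP/S)   <
    [0,4] S   <
      [0,1] "heard" : NP
      [1,4] S\NP   <
        [1,3] S   <
          [1,2] "plan" : NP
          [2,3] "found" : S\NP
        [3,4] "here" : (S\NP)\S
    [4,5] "song" : (S/(PP/S))\S
  [5,7] PP/S   <
    [5,6] "idea" : S
    [6,7] "cat" : (PP/S)\S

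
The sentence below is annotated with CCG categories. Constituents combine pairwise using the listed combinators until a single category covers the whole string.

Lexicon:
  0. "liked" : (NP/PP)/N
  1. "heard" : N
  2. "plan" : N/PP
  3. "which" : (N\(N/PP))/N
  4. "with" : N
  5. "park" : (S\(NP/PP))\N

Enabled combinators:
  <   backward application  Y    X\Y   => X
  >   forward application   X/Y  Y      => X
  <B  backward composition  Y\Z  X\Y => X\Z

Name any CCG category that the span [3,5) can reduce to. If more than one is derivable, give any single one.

N\(N/PP)

[0,6] S   <
  [0,2] NP/PP   >
    [0,1] "liked" : (NP/PP)/N
    [1,2] "heard" : N
  [2,6] S\(NP/PP)   <
    [2,5] N   <
      [2,3] "plan" : N/PP
      [3,5] N\(N/PP)   >
        [3,4] "which" : (N\(N/PP))/N
        [4,5] "with" : N
    [5,6] "park" : (S\(NP/PP))\N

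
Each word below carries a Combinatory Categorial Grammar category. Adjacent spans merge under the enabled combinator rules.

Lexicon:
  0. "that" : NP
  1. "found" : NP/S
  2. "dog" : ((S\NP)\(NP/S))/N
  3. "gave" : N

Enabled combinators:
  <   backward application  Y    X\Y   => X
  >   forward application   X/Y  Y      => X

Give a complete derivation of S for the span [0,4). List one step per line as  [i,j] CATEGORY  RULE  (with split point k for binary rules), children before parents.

[0,4] S   <
  [0,1] "that" : NP
  [1,4] S\NP   <
    [1,2] "found" : NP/S
    [2,4] (S\NP)\(NP/S)   >
      [2,3] "dog" : ((S\NP)\(NP/S))/N
      [3,4] "gave" : N

[0,1] NP  lex  "that"
[1,2] NP/S  lex  "found"
[2,3] ((S\NP)\(NP/S))/N  lex  "dog"
[3,4] N  lex  "gave"
[2,4] (S\NP)\(NP/S)  >  k=3
[1,4] S\NP  <  k=2
[0,4] S  <  k=1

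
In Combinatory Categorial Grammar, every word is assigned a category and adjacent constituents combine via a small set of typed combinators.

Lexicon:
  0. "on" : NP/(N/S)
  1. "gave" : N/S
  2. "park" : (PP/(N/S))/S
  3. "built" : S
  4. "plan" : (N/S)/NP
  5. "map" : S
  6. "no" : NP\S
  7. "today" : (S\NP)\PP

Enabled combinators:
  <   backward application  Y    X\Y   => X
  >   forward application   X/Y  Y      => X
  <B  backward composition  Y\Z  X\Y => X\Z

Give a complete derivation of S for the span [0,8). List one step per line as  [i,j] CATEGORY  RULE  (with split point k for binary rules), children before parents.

[0,8] S   <
  [0,2] NP   >
    [0,1] "on" : NP/(N/S)
    [1,2] "gave" : N/S
  [2,8] S\NP   <
    [2,7] PP   >
      [2,4] PP/(N/S)   >
        [2,3] "park" : (PP/(N/S))/S
        [3,4] "built" : S
      [4,7] N/S   >
        [4,5] "plan" : (N/S)/NP
        [5,7] NP   <
          [5,6] "map" : S
          [6,7] "no" : NP\S
    [7,8] "today" : (S\NP)\PP

[0,1] NP/(N/S)  lex  "on"
[1,2] N/S  lex  "gave"
[0,2] NP  >  k=1
[2,3] (PP/(N/S))/S  lex  "park"
[3,4] S  lex  "built"
[2,4] PP/(N/S)  >  k=3
[4,5] (N/S)/NP  lex  "plan"
[5,6] S  lex  "map"
[6,7] NP\S  lex  "no"
[5,7] NP  <  k=6
[4,7] N/S  >  k=5
[2,7] PP  >  k=4
[7,8] (S\NP)\PP  lex  "today"
[2,8] S\NP  <  k=7
[0,8] S  <  k=2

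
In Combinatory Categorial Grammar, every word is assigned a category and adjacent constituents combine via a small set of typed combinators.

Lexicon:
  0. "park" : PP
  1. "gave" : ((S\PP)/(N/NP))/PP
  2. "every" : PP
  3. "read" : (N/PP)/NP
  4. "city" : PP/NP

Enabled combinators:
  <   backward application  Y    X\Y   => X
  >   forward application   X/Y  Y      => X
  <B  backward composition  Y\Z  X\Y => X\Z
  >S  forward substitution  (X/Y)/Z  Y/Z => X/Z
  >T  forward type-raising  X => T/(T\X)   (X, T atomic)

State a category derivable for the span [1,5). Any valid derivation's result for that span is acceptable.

S\PP

[0,5] S   >
  [0,1] S/(S\PP)   >T
    [0,1] "park" : PP
  [1,5] S\PP   >
    [1,3] (S\PP)/(N/NP)   >
      [1,2] "gave" : ((S\PP)/(N/NP))/PP
      [2,3] "every" : PP
    [3,5] N/NP   >S
      [3,4] "read" : (N/PP)/NP
      [4,5] "city" : PP/NP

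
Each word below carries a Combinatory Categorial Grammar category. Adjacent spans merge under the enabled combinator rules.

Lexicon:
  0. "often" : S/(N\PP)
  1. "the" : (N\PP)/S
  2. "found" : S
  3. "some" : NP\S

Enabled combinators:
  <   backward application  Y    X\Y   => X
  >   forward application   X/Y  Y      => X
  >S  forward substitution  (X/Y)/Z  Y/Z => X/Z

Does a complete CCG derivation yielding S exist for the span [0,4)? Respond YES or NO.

S/(N\PP) (N\PP)/S S NP\S
CKY chart[0,4] = {NP}; S ∉ chart

NO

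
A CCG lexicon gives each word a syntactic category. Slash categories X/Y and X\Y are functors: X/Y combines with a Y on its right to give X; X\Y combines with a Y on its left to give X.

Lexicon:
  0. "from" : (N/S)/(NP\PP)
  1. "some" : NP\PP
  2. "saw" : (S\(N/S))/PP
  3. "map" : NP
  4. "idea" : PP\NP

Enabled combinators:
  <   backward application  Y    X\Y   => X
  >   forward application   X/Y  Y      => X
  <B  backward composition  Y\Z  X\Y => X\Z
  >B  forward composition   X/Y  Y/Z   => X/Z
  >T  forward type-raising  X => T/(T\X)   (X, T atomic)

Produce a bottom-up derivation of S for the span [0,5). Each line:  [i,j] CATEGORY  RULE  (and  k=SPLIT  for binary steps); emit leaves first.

[0,1] (N/S)/(NP\PP)  lex  "from"
[1,2] NP\PP  lex  "some"
[0,2] N/S  >  k=1
[2,3] (S\(N/S))/PP  lex  "saw"
[3,4] NP  lex  "map"
[3,4] PP/(PP\NP)  >T
[4,5] PP\NP  lex  "idea"
[3,5] PP  >  k=4
[2,5] S\(N/S)  >  k=3
[0,5] S  <  k=2

[0,5] S   <
  [0,2] N/S   >
    [0,1] "from" : (N/S)/(NP\PP)
    [1,2] "some" : NP\PP
  [2,5] S\(N/S)   >
    [2,3] "saw" : (S\(N/S))/PP
    [3,5] PP   >
      [3,4] PP/(PP\NP)   >T
        [3,4] "map" : NP
      [4,5] "idea" : PP\NP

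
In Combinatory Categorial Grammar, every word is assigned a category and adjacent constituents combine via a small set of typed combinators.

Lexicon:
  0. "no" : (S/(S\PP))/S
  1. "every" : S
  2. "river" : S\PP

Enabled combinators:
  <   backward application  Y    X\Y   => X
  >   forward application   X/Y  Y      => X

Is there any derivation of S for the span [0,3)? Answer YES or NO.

[0,3] S   >
  [0,2] S/(S\PP)   >
    [0,1] "no" : (S/(S\PP))/S
    [1,2] "every" : S
  [2,3] "river" : S\PP

YES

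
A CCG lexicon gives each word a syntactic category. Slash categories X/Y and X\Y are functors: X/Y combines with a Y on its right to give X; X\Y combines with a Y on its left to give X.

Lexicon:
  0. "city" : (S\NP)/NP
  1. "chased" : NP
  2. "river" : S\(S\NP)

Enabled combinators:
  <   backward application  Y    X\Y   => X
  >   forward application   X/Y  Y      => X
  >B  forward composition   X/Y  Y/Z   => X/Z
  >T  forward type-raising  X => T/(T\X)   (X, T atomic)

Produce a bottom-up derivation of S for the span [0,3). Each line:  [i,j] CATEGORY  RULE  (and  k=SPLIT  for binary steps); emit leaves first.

[0,1] (S\NP)/NP  lex  "city"
[1,2] NP  lex  "chased"
[0,2] S\NP  >  k=1
[2,3] S\(S\NP)  lex  "river"
[0,3] S  <  k=2

[0,3] S   <
  [0,2] S\NP   >
    [0,1] "city" : (S\NP)/NP
    [1,2] "chased" : NP
  [2,3] "river" : S\(S\NP)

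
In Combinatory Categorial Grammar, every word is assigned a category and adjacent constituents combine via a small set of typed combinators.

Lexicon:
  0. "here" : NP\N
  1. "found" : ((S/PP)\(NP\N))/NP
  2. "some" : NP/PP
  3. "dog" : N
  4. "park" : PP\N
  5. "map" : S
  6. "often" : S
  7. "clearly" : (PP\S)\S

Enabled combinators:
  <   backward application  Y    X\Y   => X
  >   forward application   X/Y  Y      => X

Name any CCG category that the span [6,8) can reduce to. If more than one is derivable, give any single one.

[0,8] S   >
  [0,5] S/PP   <
    [0,1] "here" : NP\N
    [1,5] (S/PP)\(NP\N)   >
      [1,2] "found" : ((S/PP)\(NP\N))/NP
      [2,5] NP   >
        [2,3] "some" : NP/PP
        [3,5] PP   <
          [3,4] "dog" : N
          [4,5] "park" : PP\N
  [5,8] PP   <
    [5,6] "map" : S
    [6,8] PP\S   <
      [6,7] "often" : S
      [7,8] "clearly" : (PP\S)\S

PP\S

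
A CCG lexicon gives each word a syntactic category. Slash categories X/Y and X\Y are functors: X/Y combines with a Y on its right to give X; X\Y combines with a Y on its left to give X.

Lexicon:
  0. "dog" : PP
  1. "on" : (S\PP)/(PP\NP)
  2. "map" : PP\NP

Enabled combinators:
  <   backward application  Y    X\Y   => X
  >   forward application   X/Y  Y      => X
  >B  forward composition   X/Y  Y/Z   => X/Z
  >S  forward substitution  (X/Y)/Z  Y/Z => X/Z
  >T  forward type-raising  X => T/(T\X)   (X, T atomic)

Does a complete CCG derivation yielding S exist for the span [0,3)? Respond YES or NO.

YES

[0,3] S   <
  [0,1] "dog" : PP
  [1,3] S\PP   >
    [1,2] "on" : (S\PP)/(PP\NP)
    [2,3] "map" : PP\NP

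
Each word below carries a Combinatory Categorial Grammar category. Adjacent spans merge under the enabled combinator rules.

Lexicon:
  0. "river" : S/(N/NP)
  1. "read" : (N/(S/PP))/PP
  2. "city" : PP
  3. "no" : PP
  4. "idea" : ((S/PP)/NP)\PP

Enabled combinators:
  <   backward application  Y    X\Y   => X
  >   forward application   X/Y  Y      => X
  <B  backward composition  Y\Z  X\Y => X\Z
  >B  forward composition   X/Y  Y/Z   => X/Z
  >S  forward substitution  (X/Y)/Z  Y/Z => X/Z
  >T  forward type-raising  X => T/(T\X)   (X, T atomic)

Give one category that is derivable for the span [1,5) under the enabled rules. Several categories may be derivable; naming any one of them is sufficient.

[0,5] S   >
  [0,1] "river" : S/(N/NP)
  [1,5] N/NP   >B
    [1,3] N/(S/PP)   >
      [1,2] "read" : (N/(S/PP))/PP
      [2,3] "city" : PP
    [3,5] (S/PP)/NP   <
      [3,4] "no" : PP
      [4,5] "idea" : ((S/PP)/NP)\PP

N/NP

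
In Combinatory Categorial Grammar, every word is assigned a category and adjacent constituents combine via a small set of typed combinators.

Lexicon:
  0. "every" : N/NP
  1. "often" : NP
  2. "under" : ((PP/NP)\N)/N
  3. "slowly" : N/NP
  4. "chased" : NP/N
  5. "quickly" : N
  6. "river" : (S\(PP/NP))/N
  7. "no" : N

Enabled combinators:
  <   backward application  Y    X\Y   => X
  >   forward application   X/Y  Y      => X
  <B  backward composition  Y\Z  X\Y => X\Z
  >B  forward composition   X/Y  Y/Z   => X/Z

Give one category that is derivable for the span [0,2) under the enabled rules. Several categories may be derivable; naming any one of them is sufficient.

[0,8] S   <
  [0,2] N   >
    [0,1] "every" : N/NP
    [1,2] "often" : NP
  [2,8] S\N   <B
    [2,6] (PP/NP)\N   >
      [2,3] "under" : ((PP/NP)\N)/N
      [3,6] N   >
        [3,4] "slowly" : N/NP
        [4,6] NP   >
          [4,5] "chased" : NP/N
          [5,6] "quickly" : N
    [6,8] S\(PP/NP)   >
      [6,7] "river" : (S\(PP/NP))/N
      [7,8] "no" : N

N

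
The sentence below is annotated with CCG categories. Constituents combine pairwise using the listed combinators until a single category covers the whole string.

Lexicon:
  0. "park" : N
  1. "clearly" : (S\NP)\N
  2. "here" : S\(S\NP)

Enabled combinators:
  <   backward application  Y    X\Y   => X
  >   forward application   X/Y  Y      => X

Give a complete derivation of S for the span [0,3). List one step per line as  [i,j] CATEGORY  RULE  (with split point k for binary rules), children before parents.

[0,1] N  lex  "park"
[1,2] (S\NP)\N  lex  "clearly"
[0,2] S\NP  <  k=1
[2,3] S\(S\NP)  lex  "here"
[0,3] S  <  k=2

[0,3] S   <
  [0,2] S\NP   <
    [0,1] "park" : N
    [1,2] "clearly" : (S\NP)\N
  [2,3] "here" : S\(S\NP)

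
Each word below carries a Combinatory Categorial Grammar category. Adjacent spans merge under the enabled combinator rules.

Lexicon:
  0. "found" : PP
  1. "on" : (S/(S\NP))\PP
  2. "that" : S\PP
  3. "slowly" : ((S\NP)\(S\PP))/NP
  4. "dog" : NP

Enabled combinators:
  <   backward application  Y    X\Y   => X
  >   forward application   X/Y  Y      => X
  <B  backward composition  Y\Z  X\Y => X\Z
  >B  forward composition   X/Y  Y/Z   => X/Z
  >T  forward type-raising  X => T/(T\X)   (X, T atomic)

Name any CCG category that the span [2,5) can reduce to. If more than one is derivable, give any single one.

S\NP

[0,5] S   >
  [0,2] S/(S\NP)   <
    [0,1] "found" : PP
    [1,2] "on" : (S/(S\NP))\PP
  [2,5] S\NP   <
    [2,3] "that" : S\PP
    [3,5] (S\NP)\(S\PP)   >
      [3,4] "slowly" : ((S\NP)\(S\PP))/NP
      [4,5] "dog" : NP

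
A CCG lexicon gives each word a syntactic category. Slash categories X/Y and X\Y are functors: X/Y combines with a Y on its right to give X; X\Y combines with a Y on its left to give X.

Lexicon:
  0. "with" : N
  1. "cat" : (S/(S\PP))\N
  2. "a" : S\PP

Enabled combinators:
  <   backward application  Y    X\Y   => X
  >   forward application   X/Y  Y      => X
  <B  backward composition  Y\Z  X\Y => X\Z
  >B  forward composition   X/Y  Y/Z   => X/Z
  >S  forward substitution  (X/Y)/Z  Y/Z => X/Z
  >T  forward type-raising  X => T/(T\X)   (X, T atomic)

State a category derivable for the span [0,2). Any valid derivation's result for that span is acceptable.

[0,3] S   >
  [0,2] S/(S\PP)   <
    [0,1] "with" : N
    [1,2] "cat" : (S/(S\PP))\N
  [2,3] "a" : S\PP

S/(S\PP)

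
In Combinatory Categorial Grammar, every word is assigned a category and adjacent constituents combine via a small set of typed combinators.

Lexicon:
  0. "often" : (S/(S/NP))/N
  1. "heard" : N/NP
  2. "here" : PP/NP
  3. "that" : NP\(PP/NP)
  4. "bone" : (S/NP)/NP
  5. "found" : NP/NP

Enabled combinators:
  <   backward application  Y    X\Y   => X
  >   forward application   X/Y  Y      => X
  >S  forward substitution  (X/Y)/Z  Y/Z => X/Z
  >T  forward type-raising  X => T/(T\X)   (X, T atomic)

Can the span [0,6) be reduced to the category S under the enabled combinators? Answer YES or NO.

YES

[0,6] S   >
  [0,4] S/(S/NP)   >
    [0,1] "often" : (S/(S/NP))/N
    [1,4] N   >
      [1,2] "heard" : N/NP
      [2,4] NP   <
        [2,3] "here" : PP/NP
        [3,4] "that" : NP\(PP/NP)
  [4,6] S/NP   >S
    [4,5] "bone" : (S/NP)/NP
    [5,6] "found" : NP/NP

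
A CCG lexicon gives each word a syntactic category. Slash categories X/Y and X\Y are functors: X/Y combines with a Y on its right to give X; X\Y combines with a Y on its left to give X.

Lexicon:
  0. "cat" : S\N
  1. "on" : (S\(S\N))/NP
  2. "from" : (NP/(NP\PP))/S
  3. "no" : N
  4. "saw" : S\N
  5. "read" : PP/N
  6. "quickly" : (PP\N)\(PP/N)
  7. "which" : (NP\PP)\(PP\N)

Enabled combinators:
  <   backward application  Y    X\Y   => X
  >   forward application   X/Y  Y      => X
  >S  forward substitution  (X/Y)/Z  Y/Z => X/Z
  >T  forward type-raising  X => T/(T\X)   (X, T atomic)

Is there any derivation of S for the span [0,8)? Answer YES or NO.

[0,8] S   <
  [0,1] "cat" : S\N
  [1,8] S\(S\N)   >
    [1,2] "on" : (S\(S\N))/NP
    [2,8] NP   >
      [2,5] NP/(NP\PP)   >
        [2,3] "from" : (NP/(NP\PP))/S
        [3,5] S   >
          [3,4] S/(S\N)   >T
            [3,4] "no" : N
          [4,5] "saw" : S\N
      [5,8] NP\PP   <
        [5,7] PP\N   <
          [5,6] "read" : PP/N
          [6,7] "quickly" : (PP\N)\(PP/N)
        [7,8] "which" : (NP\PP)\(PP\N)

YES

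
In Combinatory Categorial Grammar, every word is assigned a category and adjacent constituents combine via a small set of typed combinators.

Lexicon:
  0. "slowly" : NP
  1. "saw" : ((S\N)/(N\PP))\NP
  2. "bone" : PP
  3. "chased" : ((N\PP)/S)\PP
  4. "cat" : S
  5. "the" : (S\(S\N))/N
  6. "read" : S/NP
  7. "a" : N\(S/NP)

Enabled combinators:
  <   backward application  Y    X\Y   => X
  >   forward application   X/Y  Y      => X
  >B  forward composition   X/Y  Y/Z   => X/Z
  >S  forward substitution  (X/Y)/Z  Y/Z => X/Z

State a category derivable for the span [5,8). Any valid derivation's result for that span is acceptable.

S\(S\N)

[0,8] S   <
  [0,5] S\N   >
    [0,2] (S\N)/(N\PP)   <
      [0,1] "slowly" : NP
      [1,2] "saw" : ((S\N)/(N\PP))\NP
    [2,5] N\PP   >
      [2,4] (N\PP)/S   <
        [2,3] "bone" : PP
        [3,4] "chased" : ((N\PP)/S)\PP
      [4,5] "cat" : S
  [5,8] S\(S\N)   >
    [5,6] "the" : (S\(S\N))/N
    [6,8] N   <
      [6,7] "read" : S/NP
      [7,8] "a" : N\(S/NP)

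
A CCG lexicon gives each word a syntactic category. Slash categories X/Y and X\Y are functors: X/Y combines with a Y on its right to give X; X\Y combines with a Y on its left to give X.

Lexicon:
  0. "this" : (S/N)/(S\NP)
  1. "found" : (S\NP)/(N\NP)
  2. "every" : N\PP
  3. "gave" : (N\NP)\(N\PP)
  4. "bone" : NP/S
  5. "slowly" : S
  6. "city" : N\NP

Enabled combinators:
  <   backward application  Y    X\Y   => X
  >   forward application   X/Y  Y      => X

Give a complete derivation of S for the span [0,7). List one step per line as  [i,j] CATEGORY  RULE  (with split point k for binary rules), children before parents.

[0,7] S   >
  [0,4] S/N   >
    [0,1] "this" : (S/N)/(S\NP)
    [1,4] S\NP   >
      [1,2] "found" : (S\NP)/(N\NP)
      [2,4] N\NP   <
        [2,3] "every" : N\PP
        [3,4] "gave" : (N\NP)\(N\PP)
  [4,7] N   <
    [4,6] NP   >
      [4,5] "bone" : NP/S
      [5,6] "slowly" : S
    [6,7] "city" : N\NP

[0,1] (S/N)/(S\NP)  lex  "this"
[1,2] (S\NP)/(N\NP)  lex  "found"
[2,3] N\PP  lex  "every"
[3,4] (N\NP)\(N\PP)  lex  "gave"
[2,4] N\NP  <  k=3
[1,4] S\NP  >  k=2
[0,4] S/N  >  k=1
[4,5] NP/S  lex  "bone"
[5,6] S  lex  "slowly"
[4,6] NP  >  k=5
[6,7] N\NP  lex  "city"
[4,7] N  <  k=6
[0,7] S  >  k=4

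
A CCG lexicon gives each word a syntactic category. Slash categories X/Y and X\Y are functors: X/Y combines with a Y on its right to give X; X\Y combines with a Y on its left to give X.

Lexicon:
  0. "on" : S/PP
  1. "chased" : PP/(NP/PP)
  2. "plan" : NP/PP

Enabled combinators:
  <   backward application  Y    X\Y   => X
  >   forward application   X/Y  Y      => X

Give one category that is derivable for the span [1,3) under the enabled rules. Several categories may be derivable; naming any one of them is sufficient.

[0,3] S   >
  [0,1] "on" : S/PP
  [1,3] PP   >
    [1,2] "chased" : PP/(NP/PP)
    [2,3] "plan" : NP/PP

PP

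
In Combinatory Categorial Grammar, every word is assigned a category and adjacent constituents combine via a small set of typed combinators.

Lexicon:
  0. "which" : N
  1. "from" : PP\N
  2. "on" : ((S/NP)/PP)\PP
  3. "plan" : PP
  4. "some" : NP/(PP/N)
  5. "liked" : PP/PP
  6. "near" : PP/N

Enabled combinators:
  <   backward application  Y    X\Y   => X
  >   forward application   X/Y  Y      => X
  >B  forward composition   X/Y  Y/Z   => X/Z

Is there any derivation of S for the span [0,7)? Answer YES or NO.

YES

[0,7] S   >
  [0,4] S/NP   >
    [0,3] (S/NP)/PP   <
      [0,2] PP   <
        [0,1] "which" : N
        [1,2] "from" : PP\N
      [2,3] "on" : ((S/NP)/PP)\PP
    [3,4] "plan" : PP
  [4,7] NP   >
    [4,5] "some" : NP/(PP/N)
    [5,7] PP/N   >B
      [5,6] "liked" : PP/PP
      [6,7] "near" : PP/N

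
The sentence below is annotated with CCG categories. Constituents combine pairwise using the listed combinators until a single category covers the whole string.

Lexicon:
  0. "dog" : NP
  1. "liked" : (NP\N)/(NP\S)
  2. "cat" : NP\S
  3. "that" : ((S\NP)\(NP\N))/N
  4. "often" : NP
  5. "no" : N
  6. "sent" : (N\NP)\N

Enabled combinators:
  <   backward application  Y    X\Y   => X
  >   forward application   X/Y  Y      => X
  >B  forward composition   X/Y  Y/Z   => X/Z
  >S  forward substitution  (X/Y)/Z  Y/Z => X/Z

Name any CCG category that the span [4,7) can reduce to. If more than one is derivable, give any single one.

[0,7] S   <
  [0,1] "dog" : NP
  [1,7] S\NP   <
    [1,3] NP\N   >
      [1,2] "liked" : (NP\N)/(NP\S)
      [2,3] "cat" : NP\S
    [3,7] (S\NP)\(NP\N)   >
      [3,4] "that" : ((S\NP)\(NP\N))/N
      [4,7] N   <
        [4,5] "often" : NP
        [5,7] N\NP   <
          [5,6] "no" : N
          [6,7] "sent" : (N\NP)\N

N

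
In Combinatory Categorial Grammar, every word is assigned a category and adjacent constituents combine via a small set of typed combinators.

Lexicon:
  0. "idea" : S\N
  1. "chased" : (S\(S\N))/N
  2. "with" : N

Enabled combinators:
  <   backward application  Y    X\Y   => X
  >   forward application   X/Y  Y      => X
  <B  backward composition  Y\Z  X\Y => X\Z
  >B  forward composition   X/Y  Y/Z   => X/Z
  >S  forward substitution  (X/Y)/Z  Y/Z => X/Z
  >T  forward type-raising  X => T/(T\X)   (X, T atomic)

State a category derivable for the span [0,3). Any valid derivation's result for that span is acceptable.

[0,3] S   <
  [0,1] "idea" : S\N
  [1,3] S\(S\N)   >
    [1,2] "chased" : (S\(S\N))/N
    [2,3] "with" : N

S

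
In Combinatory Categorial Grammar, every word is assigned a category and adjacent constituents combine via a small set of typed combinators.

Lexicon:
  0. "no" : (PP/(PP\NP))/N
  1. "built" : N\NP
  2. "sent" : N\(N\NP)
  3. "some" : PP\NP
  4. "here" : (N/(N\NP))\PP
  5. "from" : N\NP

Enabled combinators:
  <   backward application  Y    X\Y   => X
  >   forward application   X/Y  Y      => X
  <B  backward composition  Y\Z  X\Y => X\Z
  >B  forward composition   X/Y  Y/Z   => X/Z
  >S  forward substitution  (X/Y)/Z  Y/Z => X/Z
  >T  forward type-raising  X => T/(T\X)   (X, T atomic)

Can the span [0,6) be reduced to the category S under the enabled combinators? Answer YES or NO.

(PP/(PP\NP))/N N\NP N\(N\NP) PP\NP (N/(N\NP))\PP N\NP
CKY chart[0,6] = {N, N/(N\N), NP/(NP\N), PP/(PP\N), S/(S\N)}; S ∉ chart

NO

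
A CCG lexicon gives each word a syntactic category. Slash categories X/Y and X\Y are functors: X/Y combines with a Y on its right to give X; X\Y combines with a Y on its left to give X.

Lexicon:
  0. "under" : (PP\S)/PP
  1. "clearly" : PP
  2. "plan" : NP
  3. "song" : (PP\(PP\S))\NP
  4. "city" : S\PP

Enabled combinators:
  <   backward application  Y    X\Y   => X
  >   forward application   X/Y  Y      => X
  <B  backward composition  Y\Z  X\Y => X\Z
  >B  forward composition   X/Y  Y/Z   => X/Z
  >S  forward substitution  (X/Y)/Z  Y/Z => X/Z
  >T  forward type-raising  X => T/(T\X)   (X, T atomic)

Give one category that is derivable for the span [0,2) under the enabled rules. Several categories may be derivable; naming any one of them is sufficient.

[0,5] S   <
  [0,4] PP   <
    [0,2] PP\S   >
      [0,1] "under" : (PP\S)/PP
      [1,2] "clearly" : PP
    [2,4] PP\(PP\S)   <
      [2,3] "plan" : NP
      [3,4] "song" : (PP\(PP\S))\NP
  [4,5] "city" : S\PP

PP\S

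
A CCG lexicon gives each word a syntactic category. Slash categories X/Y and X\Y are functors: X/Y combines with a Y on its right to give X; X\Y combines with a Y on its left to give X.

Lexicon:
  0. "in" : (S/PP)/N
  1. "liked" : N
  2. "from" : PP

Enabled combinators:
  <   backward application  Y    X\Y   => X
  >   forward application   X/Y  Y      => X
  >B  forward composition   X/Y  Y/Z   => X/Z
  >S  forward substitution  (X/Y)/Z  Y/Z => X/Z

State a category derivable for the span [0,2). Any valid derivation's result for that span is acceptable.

S/PP

[0,3] S   >
  [0,2] S/PP   >
    [0,1] "in" : (S/PP)/N
    [1,2] "liked" : N
  [2,3] "from" : PP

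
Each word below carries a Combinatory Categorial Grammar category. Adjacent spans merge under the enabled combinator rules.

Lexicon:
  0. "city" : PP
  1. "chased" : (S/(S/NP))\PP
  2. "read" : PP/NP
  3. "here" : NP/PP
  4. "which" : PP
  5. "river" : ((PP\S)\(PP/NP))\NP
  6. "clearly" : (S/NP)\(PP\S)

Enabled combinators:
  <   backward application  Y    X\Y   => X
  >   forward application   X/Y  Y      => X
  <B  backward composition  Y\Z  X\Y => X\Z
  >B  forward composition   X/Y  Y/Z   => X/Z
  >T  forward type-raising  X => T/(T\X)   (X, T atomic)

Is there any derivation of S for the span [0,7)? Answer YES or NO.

[0,7] S   >
  [0,2] S/(S/NP)   <
    [0,1] "city" : PP
    [1,2] "chased" : (S/(S/NP))\PP
  [2,7] S/NP   <
    [2,6] PP\S   <
      [2,3] "read" : PP/NP
      [3,6] (PP\S)\(PP/NP)   <
        [3,5] NP   >
          [3,4] "here" : NP/PP
          [4,5] "which" : PP
        [5,6] "river" : ((PP\S)\(PP/NP))\NP
    [6,7] "clearly" : (S/NP)\(PP\S)

YES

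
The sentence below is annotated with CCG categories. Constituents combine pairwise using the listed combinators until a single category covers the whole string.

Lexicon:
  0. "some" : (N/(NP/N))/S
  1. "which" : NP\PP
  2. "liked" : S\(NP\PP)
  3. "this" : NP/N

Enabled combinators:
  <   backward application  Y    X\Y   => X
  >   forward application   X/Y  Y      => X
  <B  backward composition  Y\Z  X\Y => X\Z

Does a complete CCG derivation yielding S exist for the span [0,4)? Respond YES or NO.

(N/(NP/N))/S NP\PP S\(NP\PP) NP/N
CKY chart[0,4] = {N}; S ∉ chart

NO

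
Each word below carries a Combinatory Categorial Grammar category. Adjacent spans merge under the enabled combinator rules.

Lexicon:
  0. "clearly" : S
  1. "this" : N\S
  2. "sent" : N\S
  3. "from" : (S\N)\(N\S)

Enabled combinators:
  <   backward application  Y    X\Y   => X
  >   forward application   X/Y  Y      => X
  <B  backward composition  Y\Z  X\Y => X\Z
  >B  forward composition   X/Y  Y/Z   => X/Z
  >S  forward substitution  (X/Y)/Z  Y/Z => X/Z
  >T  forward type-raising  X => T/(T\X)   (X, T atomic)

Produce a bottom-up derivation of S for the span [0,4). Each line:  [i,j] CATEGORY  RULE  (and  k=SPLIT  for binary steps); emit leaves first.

[0,4] S   <
  [0,2] N   >
    [0,1] N/(N\S)   >T
      [0,1] "clearly" : S
    [1,2] "this" : N\S
  [2,4] S\N   <
    [2,3] "sent" : N\S
    [3,4] "from" : (S\N)\(N\S)

[0,1] S  lex  "clearly"
[0,1] N/(N\S)  >T
[1,2] N\S  lex  "this"
[0,2] N  >  k=1
[2,3] N\S  lex  "sent"
[3,4] (S\N)\(N\S)  lex  "from"
[2,4] S\N  <  k=3
[0,4] S  <  k=2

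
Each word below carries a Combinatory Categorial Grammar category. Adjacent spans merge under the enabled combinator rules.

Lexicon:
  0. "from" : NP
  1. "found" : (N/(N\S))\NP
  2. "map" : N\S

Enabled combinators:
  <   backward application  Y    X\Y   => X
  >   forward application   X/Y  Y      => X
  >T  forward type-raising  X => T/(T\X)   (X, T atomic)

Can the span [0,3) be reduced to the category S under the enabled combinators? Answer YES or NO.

NO

NP (N/(N\S))\NP N\S
CKY chart[0,3] = {N, N/(N\N), NP/(NP\N), PP/(PP\N), S/(S\N)}; S ∉ chart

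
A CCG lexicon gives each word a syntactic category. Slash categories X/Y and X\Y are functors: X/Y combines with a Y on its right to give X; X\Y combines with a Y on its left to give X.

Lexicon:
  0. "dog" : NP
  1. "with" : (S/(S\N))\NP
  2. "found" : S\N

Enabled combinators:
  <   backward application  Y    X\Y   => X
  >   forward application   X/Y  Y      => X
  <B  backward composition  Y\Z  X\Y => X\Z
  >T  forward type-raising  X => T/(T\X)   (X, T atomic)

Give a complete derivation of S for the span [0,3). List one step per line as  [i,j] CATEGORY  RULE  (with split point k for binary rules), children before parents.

[0,1] NP  lex  "dog"
[1,2] (S/(S\N))\NP  lex  "with"
[0,2] S/(S\N)  <  k=1
[2,3] S\N  lex  "found"
[0,3] S  >  k=2

[0,3] S   >
  [0,2] S/(S\N)   <
    [0,1] "dog" : NP
    [1,2] "with" : (S/(S\N))\NP
  [2,3] "found" : S\N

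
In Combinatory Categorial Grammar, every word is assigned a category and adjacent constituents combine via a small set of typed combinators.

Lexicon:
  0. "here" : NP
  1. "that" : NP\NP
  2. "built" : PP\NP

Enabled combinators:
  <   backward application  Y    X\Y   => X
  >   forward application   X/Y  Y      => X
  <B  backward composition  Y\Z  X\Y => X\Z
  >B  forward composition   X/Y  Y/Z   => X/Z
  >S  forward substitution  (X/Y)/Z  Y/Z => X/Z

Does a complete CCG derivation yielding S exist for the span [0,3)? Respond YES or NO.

NO

NP NP\NP PP\NP
CKY chart[0,3] = {PP}; S ∉ chart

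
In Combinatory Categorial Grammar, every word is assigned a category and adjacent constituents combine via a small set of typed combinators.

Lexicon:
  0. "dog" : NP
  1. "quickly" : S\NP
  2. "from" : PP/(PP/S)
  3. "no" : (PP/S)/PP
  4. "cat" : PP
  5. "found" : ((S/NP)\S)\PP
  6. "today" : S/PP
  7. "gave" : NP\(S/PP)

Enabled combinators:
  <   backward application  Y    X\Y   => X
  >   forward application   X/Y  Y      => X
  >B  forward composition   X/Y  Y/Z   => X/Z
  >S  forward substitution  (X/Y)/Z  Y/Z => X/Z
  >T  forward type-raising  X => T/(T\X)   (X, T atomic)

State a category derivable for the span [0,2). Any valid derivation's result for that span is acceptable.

S

[0,8] S   >
  [0,6] S/NP   <
    [0,2] S   >
      [0,1] S/(S\NP)   >T
        [0,1] "dog" : NP
      [1,2] "quickly" : S\NP
    [2,6] (S/NP)\S   <
      [2,5] PP   >
        [2,3] "from" : PP/(PP/S)
        [3,5] PP/S   >
          [3,4] "no" : (PP/S)/PP
          [4,5] "cat" : PP
      [5,6] "found" : ((S/NP)\S)\PP
  [6,8] NP   <
    [6,7] "today" : S/PP
    [7,8] "gave" : NP\(S/PP)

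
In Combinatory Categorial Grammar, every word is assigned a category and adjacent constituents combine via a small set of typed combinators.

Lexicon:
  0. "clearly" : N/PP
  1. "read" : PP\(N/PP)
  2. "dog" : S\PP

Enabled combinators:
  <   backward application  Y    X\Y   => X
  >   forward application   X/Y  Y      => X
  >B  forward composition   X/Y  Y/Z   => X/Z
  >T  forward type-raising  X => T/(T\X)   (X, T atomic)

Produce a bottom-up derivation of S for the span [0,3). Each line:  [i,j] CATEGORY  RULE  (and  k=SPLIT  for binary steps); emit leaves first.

[0,3] S   <
  [0,2] PP   <
    [0,1] "clearly" : N/PP
    [1,2] "read" : PP\(N/PP)
  [2,3] "dog" : S\PP

[0,1] N/PP  lex  "clearly"
[1,2] PP\(N/PP)  lex  "read"
[0,2] PP  <  k=1
[2,3] S\PP  lex  "dog"
[0,3] S  <  k=2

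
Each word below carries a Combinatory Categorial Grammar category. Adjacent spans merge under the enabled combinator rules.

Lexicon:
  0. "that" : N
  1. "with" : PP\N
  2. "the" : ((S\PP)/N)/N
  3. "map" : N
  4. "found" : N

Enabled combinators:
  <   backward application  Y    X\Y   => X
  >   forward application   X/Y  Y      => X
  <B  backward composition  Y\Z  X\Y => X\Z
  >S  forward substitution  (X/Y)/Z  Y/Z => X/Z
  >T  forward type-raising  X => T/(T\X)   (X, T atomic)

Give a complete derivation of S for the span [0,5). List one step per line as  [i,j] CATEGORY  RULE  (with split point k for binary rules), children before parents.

[0,1] N  lex  "that"
[0,1] PP/(PP\N)  >T
[1,2] PP\N  lex  "with"
[0,2] PP  >  k=1
[2,3] ((S\PP)/N)/N  lex  "the"
[3,4] N  lex  "map"
[2,4] (S\PP)/N  >  k=3
[4,5] N  lex  "found"
[2,5] S\PP  >  k=4
[0,5] S  <  k=2

[0,5] S   <
  [0,2] PP   >
    [0,1] PP/(PP\N)   >T
      [0,1] "that" : N
    [1,2] "with" : PP\N
  [2,5] S\PP   >
    [2,4] (S\PP)/N   >
      [2,3] "the" : ((S\PP)/N)/N
      [3,4] "map" : N
    [4,5] "found" : N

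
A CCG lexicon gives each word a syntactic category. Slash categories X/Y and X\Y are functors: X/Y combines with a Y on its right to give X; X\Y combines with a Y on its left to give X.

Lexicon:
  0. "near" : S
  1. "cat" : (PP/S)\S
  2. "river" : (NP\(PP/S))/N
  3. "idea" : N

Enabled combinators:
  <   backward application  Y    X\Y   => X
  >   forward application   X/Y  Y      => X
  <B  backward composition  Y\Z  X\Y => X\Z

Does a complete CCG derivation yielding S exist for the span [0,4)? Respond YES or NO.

NO

S (PP/S)\S (NP\(PP/S))/N N
CKY chart[0,4] = {NP}; S ∉ chart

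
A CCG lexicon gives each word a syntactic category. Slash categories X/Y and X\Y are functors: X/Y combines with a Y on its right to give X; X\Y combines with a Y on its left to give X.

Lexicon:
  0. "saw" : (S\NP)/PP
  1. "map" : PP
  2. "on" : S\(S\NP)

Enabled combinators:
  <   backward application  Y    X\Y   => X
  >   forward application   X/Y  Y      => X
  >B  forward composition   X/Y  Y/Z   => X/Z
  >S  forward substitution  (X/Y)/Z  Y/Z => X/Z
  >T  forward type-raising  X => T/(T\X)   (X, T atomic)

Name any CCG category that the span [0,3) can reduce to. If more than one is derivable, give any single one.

[0,3] S   <
  [0,2] S\NP   >
    [0,1] "saw" : (S\NP)/PP
    [1,2] "map" : PP
  [2,3] "on" : S\(S\NP)

S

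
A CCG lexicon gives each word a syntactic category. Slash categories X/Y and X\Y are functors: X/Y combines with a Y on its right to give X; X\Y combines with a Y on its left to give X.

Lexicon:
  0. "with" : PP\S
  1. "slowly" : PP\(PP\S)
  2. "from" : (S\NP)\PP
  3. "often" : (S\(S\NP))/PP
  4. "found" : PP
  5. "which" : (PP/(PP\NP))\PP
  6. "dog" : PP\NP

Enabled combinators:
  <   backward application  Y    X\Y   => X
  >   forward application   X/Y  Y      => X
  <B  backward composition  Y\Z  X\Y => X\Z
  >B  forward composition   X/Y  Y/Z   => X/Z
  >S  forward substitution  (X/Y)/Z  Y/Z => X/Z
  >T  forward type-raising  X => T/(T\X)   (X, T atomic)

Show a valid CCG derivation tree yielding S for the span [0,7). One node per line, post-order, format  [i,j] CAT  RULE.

[0,7] S   <
  [0,3] S\NP   <
    [0,2] PP   <
      [0,1] "with" : PP\S
      [1,2] "slowly" : PP\(PP\S)
    [2,3] "from" : (S\NP)\PP
  [3,7] S\(S\NP)   >
    [3,4] "often" : (S\(S\NP))/PP
    [4,7] PP   >
      [4,6] PP/(PP\NP)   <
        [4,5] "found" : PP
        [5,6] "which" : (PP/(PP\NP))\PP
      [6,7] "dog" : PP\NP

[0,1] PP\S  lex  "with"
[1,2] PP\(PP\S)  lex  "slowly"
[0,2] PP  <  k=1
[2,3] (S\NP)\PP  lex  "from"
[0,3] S\NP  <  k=2
[3,4] (S\(S\NP))/PP  lex  "often"
[4,5] PP  lex  "found"
[5,6] (PP/(PP\NP))\PP  lex  "which"
[4,6] PP/(PP\NP)  <  k=5
[6,7] PP\NP  lex  "dog"
[4,7] PP  >  k=6
[3,7] S\(S\NP)  >  k=4
[0,7] S  <  k=3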